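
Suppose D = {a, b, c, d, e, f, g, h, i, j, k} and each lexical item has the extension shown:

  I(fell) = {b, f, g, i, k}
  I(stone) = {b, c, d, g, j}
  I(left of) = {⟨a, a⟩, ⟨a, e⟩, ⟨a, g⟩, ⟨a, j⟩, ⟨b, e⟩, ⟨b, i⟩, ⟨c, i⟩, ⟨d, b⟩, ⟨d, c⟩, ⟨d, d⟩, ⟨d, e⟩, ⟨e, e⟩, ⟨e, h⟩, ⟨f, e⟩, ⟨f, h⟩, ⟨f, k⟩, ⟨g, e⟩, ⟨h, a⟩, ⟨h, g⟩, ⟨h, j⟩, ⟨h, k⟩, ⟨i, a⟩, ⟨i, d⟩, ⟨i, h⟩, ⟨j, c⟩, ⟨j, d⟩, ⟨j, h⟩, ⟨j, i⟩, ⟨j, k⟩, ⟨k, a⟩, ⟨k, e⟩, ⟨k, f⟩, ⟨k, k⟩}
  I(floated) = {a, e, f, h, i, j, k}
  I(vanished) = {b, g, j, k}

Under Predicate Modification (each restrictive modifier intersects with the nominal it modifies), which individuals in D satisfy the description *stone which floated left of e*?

∅

⟦which floated⟧ = ⟦floated⟧ = {a, e, f, h, i, j, k}
⟦left of e⟧ = {x : ⟨x, e⟩ ∈ ⟦left of⟧} = {a, b, d, e, f, g, k}
⟦stone⟧ = {b, c, d, g, j}
… ∩ ⟦which floated⟧ = {b, c, d, g, j} ∩ {a, e, f, h, i, j, k} = {j}
… ∩ ⟦left of e⟧ = {j} ∩ {a, b, d, e, f, g, k} = ∅
So ⟦stone which floated left of e⟧ = ∅.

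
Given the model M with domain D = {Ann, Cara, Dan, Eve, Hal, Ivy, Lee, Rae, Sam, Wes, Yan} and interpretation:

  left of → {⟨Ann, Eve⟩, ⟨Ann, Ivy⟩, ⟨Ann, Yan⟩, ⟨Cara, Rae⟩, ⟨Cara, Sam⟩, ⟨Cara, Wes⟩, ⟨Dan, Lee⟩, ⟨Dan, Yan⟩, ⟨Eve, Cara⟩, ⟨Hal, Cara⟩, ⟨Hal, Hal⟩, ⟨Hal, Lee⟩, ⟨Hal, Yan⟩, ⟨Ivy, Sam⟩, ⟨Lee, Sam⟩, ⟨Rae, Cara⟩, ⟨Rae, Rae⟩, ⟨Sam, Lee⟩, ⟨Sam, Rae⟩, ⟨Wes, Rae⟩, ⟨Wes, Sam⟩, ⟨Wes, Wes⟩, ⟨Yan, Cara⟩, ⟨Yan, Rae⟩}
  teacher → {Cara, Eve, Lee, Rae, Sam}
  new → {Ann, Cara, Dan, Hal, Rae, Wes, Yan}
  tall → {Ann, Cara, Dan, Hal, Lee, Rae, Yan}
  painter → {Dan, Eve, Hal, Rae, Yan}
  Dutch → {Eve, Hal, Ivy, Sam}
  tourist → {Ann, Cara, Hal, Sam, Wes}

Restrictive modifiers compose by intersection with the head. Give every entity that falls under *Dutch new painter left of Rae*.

{ }

⟦left of Rae⟧ = {x : ⟨x, Rae⟩ ∈ ⟦left of⟧} = {Cara, Rae, Sam, Wes, Yan}
⟦painter⟧ = {Dan, Eve, Hal, Rae, Yan}
… ∩ ⟦left of Rae⟧ = {Dan, Eve, Hal, Rae, Yan} ∩ {Cara, Rae, Sam, Wes, Yan} = {Rae, Yan}
… ∩ ⟦Dutch⟧ = {Rae, Yan} ∩ {Eve, Hal, Ivy, Sam} = ∅
… ∩ ⟦new⟧ = ∅ ∩ {Ann, Cara, Dan, Hal, Rae, Wes, Yan} = ∅
So ⟦Dutch new painter left of Rae⟧ = { }.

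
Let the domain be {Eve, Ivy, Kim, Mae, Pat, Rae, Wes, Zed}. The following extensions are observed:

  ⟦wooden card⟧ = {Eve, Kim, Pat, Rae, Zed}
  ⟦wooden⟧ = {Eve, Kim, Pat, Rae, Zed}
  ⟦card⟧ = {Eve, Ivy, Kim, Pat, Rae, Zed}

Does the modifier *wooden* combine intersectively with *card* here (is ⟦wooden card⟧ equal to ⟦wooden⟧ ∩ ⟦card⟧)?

yes

⟦wooden⟧ ∩ ⟦card⟧ = {Eve, Kim, Pat, Rae, Zed} ∩ {Eve, Ivy, Kim, Pat, Rae, Zed} = {Eve, Kim, Pat, Rae, Zed}
Observed ⟦wooden card⟧ = {Eve, Kim, Pat, Rae, Zed}.
These coincide, so the modifier is intersective here.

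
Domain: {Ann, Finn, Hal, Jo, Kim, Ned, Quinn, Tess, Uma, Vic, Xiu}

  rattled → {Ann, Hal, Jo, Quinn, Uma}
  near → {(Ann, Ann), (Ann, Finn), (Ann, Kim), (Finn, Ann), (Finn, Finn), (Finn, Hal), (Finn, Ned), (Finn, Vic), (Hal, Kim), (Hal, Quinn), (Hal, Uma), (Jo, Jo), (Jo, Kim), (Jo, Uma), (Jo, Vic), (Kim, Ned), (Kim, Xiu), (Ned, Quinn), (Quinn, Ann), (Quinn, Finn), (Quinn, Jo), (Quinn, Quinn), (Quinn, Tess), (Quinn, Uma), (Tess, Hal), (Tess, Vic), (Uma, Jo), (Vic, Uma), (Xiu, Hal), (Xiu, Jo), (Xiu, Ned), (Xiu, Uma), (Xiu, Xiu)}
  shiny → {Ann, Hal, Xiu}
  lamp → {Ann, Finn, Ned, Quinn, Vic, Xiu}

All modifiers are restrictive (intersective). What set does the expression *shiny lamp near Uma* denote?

⟦near Uma⟧ = {x : ⟨x, Uma⟩ ∈ ⟦near⟧} = {Hal, Jo, Quinn, Vic, Xiu}
⟦lamp⟧ = {Ann, Finn, Ned, Quinn, Vic, Xiu}
… ∩ ⟦near Uma⟧ = {Ann, Finn, Ned, Quinn, Vic, Xiu} ∩ {Hal, Jo, Quinn, Vic, Xiu} = {Quinn, Vic, Xiu}
… ∩ ⟦shiny⟧ = {Quinn, Vic, Xiu} ∩ {Ann, Hal, Xiu} = {Xiu}
So ⟦shiny lamp near Uma⟧ = {Xiu}.

{Xiu}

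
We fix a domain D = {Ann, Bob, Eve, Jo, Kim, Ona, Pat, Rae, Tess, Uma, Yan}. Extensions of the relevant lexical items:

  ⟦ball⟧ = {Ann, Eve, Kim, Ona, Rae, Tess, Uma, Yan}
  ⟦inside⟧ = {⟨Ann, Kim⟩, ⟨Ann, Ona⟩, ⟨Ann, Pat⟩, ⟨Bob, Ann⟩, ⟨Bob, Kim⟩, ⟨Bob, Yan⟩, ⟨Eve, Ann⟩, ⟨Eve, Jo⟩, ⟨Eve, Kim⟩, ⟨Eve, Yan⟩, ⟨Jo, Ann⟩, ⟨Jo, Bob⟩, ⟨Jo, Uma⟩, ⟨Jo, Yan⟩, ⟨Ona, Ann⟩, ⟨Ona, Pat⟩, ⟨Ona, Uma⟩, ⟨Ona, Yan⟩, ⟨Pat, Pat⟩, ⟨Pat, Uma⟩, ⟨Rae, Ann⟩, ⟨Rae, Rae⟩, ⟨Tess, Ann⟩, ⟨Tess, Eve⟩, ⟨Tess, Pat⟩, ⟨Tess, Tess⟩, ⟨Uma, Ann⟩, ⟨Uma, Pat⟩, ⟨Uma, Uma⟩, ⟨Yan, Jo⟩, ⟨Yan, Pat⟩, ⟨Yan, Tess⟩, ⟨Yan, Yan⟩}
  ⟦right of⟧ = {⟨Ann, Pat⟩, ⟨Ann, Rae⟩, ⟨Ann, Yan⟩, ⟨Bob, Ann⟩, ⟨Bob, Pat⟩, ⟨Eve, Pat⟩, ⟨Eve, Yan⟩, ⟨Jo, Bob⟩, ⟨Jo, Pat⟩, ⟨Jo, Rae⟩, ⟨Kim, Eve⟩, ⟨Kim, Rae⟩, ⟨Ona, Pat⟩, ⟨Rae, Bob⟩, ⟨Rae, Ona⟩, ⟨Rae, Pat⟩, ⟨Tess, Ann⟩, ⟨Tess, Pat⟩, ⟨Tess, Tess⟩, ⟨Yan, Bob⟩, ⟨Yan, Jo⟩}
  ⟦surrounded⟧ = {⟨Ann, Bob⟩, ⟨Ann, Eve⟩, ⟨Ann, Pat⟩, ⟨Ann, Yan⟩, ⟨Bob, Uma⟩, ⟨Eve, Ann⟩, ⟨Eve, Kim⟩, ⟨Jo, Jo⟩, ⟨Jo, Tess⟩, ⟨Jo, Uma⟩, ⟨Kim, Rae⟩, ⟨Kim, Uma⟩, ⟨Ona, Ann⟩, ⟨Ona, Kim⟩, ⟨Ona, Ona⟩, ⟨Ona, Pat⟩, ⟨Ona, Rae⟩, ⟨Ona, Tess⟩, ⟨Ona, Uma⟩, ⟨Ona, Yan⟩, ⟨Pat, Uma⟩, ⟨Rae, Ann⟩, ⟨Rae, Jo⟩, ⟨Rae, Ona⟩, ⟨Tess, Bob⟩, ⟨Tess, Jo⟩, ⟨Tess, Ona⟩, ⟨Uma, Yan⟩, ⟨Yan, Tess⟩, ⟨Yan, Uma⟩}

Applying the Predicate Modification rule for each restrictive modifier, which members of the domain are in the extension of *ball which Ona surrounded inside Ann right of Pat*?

{Ona, Rae, Tess}

⟦which Ona surrounded⟧ = {x : ⟨Ona, x⟩ ∈ ⟦surrounded⟧} = {Ann, Kim, Ona, Pat, Rae, Tess, Uma, Yan}
⟦inside Ann⟧ = {x : ⟨x, Ann⟩ ∈ ⟦inside⟧} = {Bob, Eve, Jo, Ona, Rae, Tess, Uma}
⟦right of Pat⟧ = {x : ⟨x, Pat⟩ ∈ ⟦right of⟧} = {Ann, Bob, Eve, Jo, Ona, Rae, Tess}
⟦ball⟧ = {Ann, Eve, Kim, Ona, Rae, Tess, Uma, Yan}
… ∩ ⟦which Ona surrounded⟧ = {Ann, Eve, Kim, Ona, Rae, Tess, Uma, Yan} ∩ {Ann, Kim, Ona, Pat, Rae, Tess, Uma, Yan} = {Ann, Kim, Ona, Rae, Tess, Uma, Yan}
… ∩ ⟦inside Ann⟧ = {Ann, Kim, Ona, Rae, Tess, Uma, Yan} ∩ {Bob, Eve, Jo, Ona, Rae, Tess, Uma} = {Ona, Rae, Tess, Uma}
… ∩ ⟦right of Pat⟧ = {Ona, Rae, Tess, Uma} ∩ {Ann, Bob, Eve, Jo, Ona, Rae, Tess} = {Ona, Rae, Tess}
So ⟦ball which Ona surrounded inside Ann right of Pat⟧ = {Ona, Rae, Tess}.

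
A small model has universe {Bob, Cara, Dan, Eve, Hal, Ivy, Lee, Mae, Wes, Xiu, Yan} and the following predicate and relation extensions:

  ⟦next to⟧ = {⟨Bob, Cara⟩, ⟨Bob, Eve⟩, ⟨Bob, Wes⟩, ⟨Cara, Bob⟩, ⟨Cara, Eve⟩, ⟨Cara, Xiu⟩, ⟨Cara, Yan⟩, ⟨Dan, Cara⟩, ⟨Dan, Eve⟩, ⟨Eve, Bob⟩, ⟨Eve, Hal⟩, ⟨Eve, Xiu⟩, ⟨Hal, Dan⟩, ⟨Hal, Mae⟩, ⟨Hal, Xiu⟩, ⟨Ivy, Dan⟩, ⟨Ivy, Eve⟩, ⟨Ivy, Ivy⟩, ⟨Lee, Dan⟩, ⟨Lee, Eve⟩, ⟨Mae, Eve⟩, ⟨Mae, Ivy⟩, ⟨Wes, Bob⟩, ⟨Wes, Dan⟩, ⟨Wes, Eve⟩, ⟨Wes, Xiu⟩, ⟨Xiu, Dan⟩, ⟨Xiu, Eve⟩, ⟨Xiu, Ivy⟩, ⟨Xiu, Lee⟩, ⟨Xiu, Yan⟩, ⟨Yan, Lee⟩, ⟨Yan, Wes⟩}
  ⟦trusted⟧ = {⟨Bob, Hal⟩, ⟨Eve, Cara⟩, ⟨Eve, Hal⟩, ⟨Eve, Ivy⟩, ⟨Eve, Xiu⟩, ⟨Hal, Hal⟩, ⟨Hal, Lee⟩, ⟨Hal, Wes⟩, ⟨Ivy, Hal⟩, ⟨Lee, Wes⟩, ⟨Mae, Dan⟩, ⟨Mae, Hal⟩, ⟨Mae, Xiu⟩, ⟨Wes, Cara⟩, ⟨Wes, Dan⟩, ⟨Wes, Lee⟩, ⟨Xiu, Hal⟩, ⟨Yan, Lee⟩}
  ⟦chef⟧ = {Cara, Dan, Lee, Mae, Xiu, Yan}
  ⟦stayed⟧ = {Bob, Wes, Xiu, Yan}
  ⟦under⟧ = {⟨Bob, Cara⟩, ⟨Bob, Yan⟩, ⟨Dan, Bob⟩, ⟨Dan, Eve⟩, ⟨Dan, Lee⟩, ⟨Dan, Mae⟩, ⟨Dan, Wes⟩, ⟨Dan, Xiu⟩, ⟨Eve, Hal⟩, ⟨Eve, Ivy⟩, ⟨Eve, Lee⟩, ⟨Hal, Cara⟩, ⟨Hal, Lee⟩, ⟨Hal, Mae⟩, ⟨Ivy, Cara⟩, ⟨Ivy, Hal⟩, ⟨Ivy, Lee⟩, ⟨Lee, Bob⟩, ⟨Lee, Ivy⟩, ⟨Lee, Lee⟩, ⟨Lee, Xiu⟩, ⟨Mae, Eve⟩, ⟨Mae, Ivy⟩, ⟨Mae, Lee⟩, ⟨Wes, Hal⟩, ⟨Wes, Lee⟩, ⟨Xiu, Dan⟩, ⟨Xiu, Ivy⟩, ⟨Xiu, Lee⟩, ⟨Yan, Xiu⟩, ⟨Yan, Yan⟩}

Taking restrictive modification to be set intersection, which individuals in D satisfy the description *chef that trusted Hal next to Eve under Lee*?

⟦that trusted Hal⟧ = {x : ⟨x, Hal⟩ ∈ ⟦trusted⟧} = {Bob, Eve, Hal, Ivy, Mae, Xiu}
⟦next to Eve⟧ = {x : ⟨x, Eve⟩ ∈ ⟦next to⟧} = {Bob, Cara, Dan, Ivy, Lee, Mae, Wes, Xiu}
⟦under Lee⟧ = {x : ⟨x, Lee⟩ ∈ ⟦under⟧} = {Dan, Eve, Hal, Ivy, Lee, Mae, Wes, Xiu}
⟦chef⟧ = {Cara, Dan, Lee, Mae, Xiu, Yan}
… ∩ ⟦that trusted Hal⟧ = {Cara, Dan, Lee, Mae, Xiu, Yan} ∩ {Bob, Eve, Hal, Ivy, Mae, Xiu} = {Mae, Xiu}
… ∩ ⟦next to Eve⟧ = {Mae, Xiu} ∩ {Bob, Cara, Dan, Ivy, Lee, Mae, Wes, Xiu} = {Mae, Xiu}
… ∩ ⟦under Lee⟧ = {Mae, Xiu} ∩ {Dan, Eve, Hal, Ivy, Lee, Mae, Wes, Xiu} = {Mae, Xiu}
So ⟦chef that trusted Hal next to Eve under Lee⟧ = {Mae, Xiu}.

{Mae, Xiu}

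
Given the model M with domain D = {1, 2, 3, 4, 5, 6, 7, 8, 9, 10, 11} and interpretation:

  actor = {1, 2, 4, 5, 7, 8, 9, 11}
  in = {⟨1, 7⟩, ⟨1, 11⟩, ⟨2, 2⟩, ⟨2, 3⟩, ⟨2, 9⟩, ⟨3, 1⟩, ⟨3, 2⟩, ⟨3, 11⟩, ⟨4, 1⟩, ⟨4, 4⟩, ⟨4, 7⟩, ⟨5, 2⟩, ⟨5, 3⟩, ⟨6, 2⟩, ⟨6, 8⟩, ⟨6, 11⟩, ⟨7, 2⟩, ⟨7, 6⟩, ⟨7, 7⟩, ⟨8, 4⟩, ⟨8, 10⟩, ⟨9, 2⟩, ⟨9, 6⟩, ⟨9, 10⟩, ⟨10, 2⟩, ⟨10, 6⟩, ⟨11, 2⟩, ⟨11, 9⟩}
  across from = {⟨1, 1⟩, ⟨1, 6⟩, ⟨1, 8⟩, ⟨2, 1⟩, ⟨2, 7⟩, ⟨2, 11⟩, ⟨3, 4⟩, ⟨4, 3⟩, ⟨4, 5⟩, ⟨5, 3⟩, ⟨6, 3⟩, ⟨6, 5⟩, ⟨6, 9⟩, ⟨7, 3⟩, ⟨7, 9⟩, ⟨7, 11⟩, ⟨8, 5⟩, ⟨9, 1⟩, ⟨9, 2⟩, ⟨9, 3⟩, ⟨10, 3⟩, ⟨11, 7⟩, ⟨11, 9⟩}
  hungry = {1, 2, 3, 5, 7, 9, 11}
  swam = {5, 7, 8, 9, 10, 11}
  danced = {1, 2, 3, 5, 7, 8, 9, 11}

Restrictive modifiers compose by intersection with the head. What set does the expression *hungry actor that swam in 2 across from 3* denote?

⟦that swam⟧ = ⟦swam⟧ = {5, 7, 8, 9, 10, 11}
⟦in 2⟧ = {x : ⟨x, 2⟩ ∈ ⟦in⟧} = {2, 3, 5, 6, 7, 9, 10, 11}
⟦across from 3⟧ = {x : ⟨x, 3⟩ ∈ ⟦across from⟧} = {4, 5, 6, 7, 9, 10}
⟦actor⟧ = {1, 2, 4, 5, 7, 8, 9, 11}
… ∩ ⟦that swam⟧ = {1, 2, 4, 5, 7, 8, 9, 11} ∩ {5, 7, 8, 9, 10, 11} = {5, 7, 8, 9, 11}
… ∩ ⟦in 2⟧ = {5, 7, 8, 9, 11} ∩ {2, 3, 5, 6, 7, 9, 10, 11} = {5, 7, 9, 11}
… ∩ ⟦across from 3⟧ = {5, 7, 9, 11} ∩ {4, 5, 6, 7, 9, 10} = {5, 7, 9}
… ∩ ⟦hungry⟧ = {5, 7, 9} ∩ {1, 2, 3, 5, 7, 9, 11} = {5, 7, 9}
So ⟦hungry actor that swam in 2 across from 3⟧ = {5, 7, 9}.

{5, 7, 9}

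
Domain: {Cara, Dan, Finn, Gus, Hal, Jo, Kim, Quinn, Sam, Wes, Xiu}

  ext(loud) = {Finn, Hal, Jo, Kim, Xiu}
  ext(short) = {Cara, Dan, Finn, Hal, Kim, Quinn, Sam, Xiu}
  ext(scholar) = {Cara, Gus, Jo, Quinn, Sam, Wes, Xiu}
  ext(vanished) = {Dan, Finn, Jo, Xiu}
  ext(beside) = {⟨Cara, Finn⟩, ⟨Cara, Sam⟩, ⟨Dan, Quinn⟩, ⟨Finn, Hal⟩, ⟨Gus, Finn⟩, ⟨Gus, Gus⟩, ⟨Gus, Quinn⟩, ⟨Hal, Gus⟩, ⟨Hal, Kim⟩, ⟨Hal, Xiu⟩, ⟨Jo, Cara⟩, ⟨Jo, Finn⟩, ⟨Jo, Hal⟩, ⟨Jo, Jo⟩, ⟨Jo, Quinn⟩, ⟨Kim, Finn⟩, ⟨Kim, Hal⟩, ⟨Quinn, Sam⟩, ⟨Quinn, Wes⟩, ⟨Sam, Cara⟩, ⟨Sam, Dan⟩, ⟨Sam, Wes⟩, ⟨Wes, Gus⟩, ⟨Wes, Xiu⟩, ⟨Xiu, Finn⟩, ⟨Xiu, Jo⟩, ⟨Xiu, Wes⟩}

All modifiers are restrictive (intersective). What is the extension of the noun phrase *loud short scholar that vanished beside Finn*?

{Xiu}

⟦that vanished⟧ = ⟦vanished⟧ = {Dan, Finn, Jo, Xiu}
⟦beside Finn⟧ = {x : ⟨x, Finn⟩ ∈ ⟦beside⟧} = {Cara, Gus, Jo, Kim, Xiu}
⟦scholar⟧ = {Cara, Gus, Jo, Quinn, Sam, Wes, Xiu}
… ∩ ⟦that vanished⟧ = {Cara, Gus, Jo, Quinn, Sam, Wes, Xiu} ∩ {Dan, Finn, Jo, Xiu} = {Jo, Xiu}
… ∩ ⟦beside Finn⟧ = {Jo, Xiu} ∩ {Cara, Gus, Jo, Kim, Xiu} = {Jo, Xiu}
… ∩ ⟦loud⟧ = {Jo, Xiu} ∩ {Finn, Hal, Jo, Kim, Xiu} = {Jo, Xiu}
… ∩ ⟦short⟧ = {Jo, Xiu} ∩ {Cara, Dan, Finn, Hal, Kim, Quinn, Sam, Xiu} = {Xiu}
So ⟦loud short scholar that vanished beside Finn⟧ = {Xiu}.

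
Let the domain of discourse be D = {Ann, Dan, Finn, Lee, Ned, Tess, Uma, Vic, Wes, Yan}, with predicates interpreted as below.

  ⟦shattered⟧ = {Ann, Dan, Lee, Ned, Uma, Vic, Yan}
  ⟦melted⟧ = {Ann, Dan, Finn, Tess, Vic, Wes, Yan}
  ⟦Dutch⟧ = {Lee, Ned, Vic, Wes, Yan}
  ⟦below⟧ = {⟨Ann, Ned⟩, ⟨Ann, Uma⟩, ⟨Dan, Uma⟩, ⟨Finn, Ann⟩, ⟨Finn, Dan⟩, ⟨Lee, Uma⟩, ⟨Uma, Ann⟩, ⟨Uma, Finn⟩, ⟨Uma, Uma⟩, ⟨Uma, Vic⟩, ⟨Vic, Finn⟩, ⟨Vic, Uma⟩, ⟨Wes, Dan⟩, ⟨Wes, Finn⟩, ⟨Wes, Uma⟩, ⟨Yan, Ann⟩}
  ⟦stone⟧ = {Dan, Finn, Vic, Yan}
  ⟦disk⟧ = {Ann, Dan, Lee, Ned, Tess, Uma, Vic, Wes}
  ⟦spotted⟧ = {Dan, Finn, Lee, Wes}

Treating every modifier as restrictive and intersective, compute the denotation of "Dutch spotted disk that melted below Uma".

⟦that melted⟧ = ⟦melted⟧ = {Ann, Dan, Finn, Tess, Vic, Wes, Yan}
⟦below Uma⟧ = {x : ⟨x, Uma⟩ ∈ ⟦below⟧} = {Ann, Dan, Lee, Uma, Vic, Wes}
⟦disk⟧ = {Ann, Dan, Lee, Ned, Tess, Uma, Vic, Wes}
… ∩ ⟦that melted⟧ = {Ann, Dan, Lee, Ned, Tess, Uma, Vic, Wes} ∩ {Ann, Dan, Finn, Tess, Vic, Wes, Yan} = {Ann, Dan, Tess, Vic, Wes}
… ∩ ⟦below Uma⟧ = {Ann, Dan, Tess, Vic, Wes} ∩ {Ann, Dan, Lee, Uma, Vic, Wes} = {Ann, Dan, Vic, Wes}
… ∩ ⟦Dutch⟧ = {Ann, Dan, Vic, Wes} ∩ {Lee, Ned, Vic, Wes, Yan} = {Vic, Wes}
… ∩ ⟦spotted⟧ = {Vic, Wes} ∩ {Dan, Finn, Lee, Wes} = {Wes}
So ⟦Dutch spotted disk that melted below Uma⟧ = {Wes}.

{Wes}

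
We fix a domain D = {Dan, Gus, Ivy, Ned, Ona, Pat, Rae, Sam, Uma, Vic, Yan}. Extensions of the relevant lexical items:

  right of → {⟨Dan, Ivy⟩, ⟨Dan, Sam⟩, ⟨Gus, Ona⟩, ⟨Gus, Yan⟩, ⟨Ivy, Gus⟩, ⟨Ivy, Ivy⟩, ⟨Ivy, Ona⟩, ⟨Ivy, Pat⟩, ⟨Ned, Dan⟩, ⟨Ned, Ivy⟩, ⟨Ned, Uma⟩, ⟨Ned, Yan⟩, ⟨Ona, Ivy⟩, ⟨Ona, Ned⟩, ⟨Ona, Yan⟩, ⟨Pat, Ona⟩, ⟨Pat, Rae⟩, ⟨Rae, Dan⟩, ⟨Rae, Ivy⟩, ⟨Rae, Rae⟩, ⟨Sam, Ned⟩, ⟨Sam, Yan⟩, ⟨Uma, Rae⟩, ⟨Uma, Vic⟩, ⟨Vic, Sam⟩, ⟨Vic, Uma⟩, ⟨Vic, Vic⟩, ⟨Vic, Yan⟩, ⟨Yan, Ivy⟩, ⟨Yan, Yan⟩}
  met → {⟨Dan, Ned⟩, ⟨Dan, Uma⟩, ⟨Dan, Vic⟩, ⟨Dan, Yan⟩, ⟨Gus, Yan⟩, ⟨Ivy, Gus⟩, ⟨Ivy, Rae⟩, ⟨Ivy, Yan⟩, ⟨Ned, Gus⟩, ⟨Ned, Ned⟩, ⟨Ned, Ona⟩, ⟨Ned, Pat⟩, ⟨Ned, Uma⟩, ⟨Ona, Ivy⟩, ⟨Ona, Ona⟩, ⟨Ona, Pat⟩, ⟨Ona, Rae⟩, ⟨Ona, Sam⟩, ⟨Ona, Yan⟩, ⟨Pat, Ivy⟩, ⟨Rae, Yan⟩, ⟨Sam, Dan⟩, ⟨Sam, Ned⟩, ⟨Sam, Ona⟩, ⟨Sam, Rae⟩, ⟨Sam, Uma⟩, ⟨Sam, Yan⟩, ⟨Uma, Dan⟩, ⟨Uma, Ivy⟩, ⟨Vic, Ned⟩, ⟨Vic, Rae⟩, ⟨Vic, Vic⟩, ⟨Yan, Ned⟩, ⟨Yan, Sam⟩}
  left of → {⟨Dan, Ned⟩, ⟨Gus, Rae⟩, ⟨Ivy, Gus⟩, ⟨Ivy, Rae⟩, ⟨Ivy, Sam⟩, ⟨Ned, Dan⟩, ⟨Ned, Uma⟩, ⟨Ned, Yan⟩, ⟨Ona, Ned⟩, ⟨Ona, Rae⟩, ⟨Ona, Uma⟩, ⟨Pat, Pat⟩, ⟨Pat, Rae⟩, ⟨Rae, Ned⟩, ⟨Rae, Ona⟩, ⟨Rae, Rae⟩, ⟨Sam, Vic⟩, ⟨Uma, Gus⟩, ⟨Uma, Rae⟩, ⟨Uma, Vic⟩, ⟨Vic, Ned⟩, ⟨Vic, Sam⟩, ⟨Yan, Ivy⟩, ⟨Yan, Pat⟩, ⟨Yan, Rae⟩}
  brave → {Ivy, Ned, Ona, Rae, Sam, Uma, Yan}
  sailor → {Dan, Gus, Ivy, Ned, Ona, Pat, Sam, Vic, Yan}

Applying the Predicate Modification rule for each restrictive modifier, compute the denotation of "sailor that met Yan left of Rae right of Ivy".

{Ivy, Ona}

⟦that met Yan⟧ = {x : ⟨x, Yan⟩ ∈ ⟦met⟧} = {Dan, Gus, Ivy, Ona, Rae, Sam}
⟦left of Rae⟧ = {x : ⟨x, Rae⟩ ∈ ⟦left of⟧} = {Gus, Ivy, Ona, Pat, Rae, Uma, Yan}
⟦right of Ivy⟧ = {x : ⟨x, Ivy⟩ ∈ ⟦right of⟧} = {Dan, Ivy, Ned, Ona, Rae, Yan}
⟦sailor⟧ = {Dan, Gus, Ivy, Ned, Ona, Pat, Sam, Vic, Yan}
… ∩ ⟦that met Yan⟧ = {Dan, Gus, Ivy, Ned, Ona, Pat, Sam, Vic, Yan} ∩ {Dan, Gus, Ivy, Ona, Rae, Sam} = {Dan, Gus, Ivy, Ona, Sam}
… ∩ ⟦left of Rae⟧ = {Dan, Gus, Ivy, Ona, Sam} ∩ {Gus, Ivy, Ona, Pat, Rae, Uma, Yan} = {Gus, Ivy, Ona}
… ∩ ⟦right of Ivy⟧ = {Gus, Ivy, Ona} ∩ {Dan, Ivy, Ned, Ona, Rae, Yan} = {Ivy, Ona}
So ⟦sailor that met Yan left of Rae right of Ivy⟧ = {Ivy, Ona}.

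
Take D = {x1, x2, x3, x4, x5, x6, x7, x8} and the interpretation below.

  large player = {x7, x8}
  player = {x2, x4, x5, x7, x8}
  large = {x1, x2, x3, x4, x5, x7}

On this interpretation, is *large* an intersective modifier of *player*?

no

⟦large⟧ ∩ ⟦player⟧ = {x1, x2, x3, x4, x5, x7} ∩ {x2, x4, x5, x7, x8} = {x2, x4, x5, x7}
Observed ⟦large player⟧ = {x7, x8}.
These differ, so the modifier is not intersective in this model.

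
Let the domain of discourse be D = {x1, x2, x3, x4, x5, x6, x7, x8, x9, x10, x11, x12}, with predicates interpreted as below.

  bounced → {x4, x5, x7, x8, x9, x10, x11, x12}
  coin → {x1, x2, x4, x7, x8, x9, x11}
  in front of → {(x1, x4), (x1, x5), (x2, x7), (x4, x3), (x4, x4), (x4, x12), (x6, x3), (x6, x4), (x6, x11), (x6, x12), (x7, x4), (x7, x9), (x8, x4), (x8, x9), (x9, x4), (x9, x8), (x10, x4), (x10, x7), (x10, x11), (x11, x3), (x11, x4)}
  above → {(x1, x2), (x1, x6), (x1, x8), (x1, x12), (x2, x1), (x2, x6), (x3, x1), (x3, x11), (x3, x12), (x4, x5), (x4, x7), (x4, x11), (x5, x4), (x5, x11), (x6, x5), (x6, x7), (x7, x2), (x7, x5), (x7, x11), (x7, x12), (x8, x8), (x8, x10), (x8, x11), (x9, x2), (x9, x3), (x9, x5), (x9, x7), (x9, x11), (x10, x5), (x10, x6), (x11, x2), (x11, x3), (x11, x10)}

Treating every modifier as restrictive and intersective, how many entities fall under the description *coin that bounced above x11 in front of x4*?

4

⟦that bounced⟧ = ⟦bounced⟧ = {x4, x5, x7, x8, x9, x10, x11, x12}
⟦above x11⟧ = {x : ⟨x, x11⟩ ∈ ⟦above⟧} = {x3, x4, x5, x7, x8, x9}
⟦in front of x4⟧ = {x : ⟨x, x4⟩ ∈ ⟦in front of⟧} = {x1, x4, x6, x7, x8, x9, x10, x11}
⟦coin⟧ = {x1, x2, x4, x7, x8, x9, x11}
… ∩ ⟦that bounced⟧ = {x1, x2, x4, x7, x8, x9, x11} ∩ {x4, x5, x7, x8, x9, x10, x11, x12} = {x4, x7, x8, x9, x11}
… ∩ ⟦above x11⟧ = {x4, x7, x8, x9, x11} ∩ {x3, x4, x5, x7, x8, x9} = {x4, x7, x8, x9}
… ∩ ⟦in front of x4⟧ = {x4, x7, x8, x9} ∩ {x1, x4, x6, x7, x8, x9, x10, x11} = {x4, x7, x8, x9}
⟦coin that bounced above x11 in front of x4⟧ = {x4, x7, x8, x9}, so the cardinality is 4.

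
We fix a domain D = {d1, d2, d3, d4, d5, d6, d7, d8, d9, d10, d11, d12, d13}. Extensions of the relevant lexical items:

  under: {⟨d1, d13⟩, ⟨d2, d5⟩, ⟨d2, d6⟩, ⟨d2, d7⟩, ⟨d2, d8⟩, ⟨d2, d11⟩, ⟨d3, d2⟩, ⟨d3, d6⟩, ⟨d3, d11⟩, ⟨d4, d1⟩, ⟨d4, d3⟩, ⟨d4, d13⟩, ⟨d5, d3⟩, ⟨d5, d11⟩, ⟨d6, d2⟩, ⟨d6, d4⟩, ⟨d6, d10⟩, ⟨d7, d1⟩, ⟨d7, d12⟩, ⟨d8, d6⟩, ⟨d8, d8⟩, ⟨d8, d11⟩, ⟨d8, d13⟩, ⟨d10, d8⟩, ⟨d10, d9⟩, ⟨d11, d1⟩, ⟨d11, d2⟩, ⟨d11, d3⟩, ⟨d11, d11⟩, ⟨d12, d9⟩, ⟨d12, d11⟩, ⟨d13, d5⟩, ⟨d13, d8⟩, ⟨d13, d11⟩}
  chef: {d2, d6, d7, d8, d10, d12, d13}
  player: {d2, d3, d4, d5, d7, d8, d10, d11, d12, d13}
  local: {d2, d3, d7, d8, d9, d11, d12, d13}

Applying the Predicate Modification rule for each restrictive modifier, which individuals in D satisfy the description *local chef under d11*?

⟦under d11⟧ = {x : ⟨x, d11⟩ ∈ ⟦under⟧} = {d2, d3, d5, d8, d11, d12, d13}
⟦chef⟧ = {d2, d6, d7, d8, d10, d12, d13}
… ∩ ⟦under d11⟧ = {d2, d6, d7, d8, d10, d12, d13} ∩ {d2, d3, d5, d8, d11, d12, d13} = {d2, d8, d12, d13}
… ∩ ⟦local⟧ = {d2, d8, d12, d13} ∩ {d2, d3, d7, d8, d9, d11, d12, d13} = {d2, d8, d12, d13}
So ⟦local chef under d11⟧ = {d2, d8, d12, d13}.

{d2, d8, d12, d13}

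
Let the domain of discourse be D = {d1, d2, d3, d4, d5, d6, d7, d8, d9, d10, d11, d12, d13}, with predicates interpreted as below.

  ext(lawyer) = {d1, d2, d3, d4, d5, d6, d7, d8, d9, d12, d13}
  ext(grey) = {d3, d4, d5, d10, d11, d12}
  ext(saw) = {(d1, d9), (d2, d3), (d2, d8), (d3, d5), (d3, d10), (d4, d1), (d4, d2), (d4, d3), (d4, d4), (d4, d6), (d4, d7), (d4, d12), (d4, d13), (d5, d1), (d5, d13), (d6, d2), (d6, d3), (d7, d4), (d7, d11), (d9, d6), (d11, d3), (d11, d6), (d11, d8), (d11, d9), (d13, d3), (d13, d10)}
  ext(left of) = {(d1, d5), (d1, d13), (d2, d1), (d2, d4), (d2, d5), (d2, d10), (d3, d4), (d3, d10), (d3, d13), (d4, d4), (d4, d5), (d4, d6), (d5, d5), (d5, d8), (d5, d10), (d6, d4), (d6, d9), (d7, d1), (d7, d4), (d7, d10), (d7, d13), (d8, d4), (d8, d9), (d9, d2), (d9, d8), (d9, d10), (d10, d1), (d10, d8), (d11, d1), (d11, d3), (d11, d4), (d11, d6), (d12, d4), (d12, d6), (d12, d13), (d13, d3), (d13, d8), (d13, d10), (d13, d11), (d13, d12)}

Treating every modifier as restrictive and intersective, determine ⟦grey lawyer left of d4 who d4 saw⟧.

{d3, d4, d12}

⟦left of d4⟧ = {x : ⟨x, d4⟩ ∈ ⟦left of⟧} = {d2, d3, d4, d6, d7, d8, d11, d12}
⟦who d4 saw⟧ = {x : ⟨d4, x⟩ ∈ ⟦saw⟧} = {d1, d2, d3, d4, d6, d7, d12, d13}
⟦lawyer⟧ = {d1, d2, d3, d4, d5, d6, d7, d8, d9, d12, d13}
… ∩ ⟦left of d4⟧ = {d1, d2, d3, d4, d5, d6, d7, d8, d9, d12, d13} ∩ {d2, d3, d4, d6, d7, d8, d11, d12} = {d2, d3, d4, d6, d7, d8, d12}
… ∩ ⟦who d4 saw⟧ = {d2, d3, d4, d6, d7, d8, d12} ∩ {d1, d2, d3, d4, d6, d7, d12, d13} = {d2, d3, d4, d6, d7, d12}
… ∩ ⟦grey⟧ = {d2, d3, d4, d6, d7, d12} ∩ {d3, d4, d5, d10, d11, d12} = {d3, d4, d12}
So ⟦grey lawyer left of d4 who d4 saw⟧ = {d3, d4, d12}.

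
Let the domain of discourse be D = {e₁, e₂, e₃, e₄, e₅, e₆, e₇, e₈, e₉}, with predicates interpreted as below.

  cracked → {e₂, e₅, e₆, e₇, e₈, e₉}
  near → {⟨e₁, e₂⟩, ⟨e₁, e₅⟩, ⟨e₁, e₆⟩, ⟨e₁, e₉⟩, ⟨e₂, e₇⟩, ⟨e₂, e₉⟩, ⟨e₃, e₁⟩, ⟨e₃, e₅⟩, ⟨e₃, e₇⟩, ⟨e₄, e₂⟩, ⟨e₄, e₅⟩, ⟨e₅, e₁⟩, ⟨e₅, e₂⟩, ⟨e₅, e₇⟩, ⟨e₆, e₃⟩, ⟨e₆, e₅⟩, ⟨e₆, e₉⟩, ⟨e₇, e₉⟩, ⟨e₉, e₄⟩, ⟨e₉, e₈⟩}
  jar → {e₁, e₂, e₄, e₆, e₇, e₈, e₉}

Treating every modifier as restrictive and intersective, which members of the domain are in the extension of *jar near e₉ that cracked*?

{e₂, e₆, e₇}

⟦near e₉⟧ = {x : ⟨x, e₉⟩ ∈ ⟦near⟧} = {e₁, e₂, e₆, e₇}
⟦that cracked⟧ = ⟦cracked⟧ = {e₂, e₅, e₆, e₇, e₈, e₉}
⟦jar⟧ = {e₁, e₂, e₄, e₆, e₇, e₈, e₉}
… ∩ ⟦near e₉⟧ = {e₁, e₂, e₄, e₆, e₇, e₈, e₉} ∩ {e₁, e₂, e₆, e₇} = {e₁, e₂, e₆, e₇}
… ∩ ⟦that cracked⟧ = {e₁, e₂, e₆, e₇} ∩ {e₂, e₅, e₆, e₇, e₈, e₉} = {e₂, e₆, e₇}
So ⟦jar near e₉ that cracked⟧ = {e₂, e₆, e₇}.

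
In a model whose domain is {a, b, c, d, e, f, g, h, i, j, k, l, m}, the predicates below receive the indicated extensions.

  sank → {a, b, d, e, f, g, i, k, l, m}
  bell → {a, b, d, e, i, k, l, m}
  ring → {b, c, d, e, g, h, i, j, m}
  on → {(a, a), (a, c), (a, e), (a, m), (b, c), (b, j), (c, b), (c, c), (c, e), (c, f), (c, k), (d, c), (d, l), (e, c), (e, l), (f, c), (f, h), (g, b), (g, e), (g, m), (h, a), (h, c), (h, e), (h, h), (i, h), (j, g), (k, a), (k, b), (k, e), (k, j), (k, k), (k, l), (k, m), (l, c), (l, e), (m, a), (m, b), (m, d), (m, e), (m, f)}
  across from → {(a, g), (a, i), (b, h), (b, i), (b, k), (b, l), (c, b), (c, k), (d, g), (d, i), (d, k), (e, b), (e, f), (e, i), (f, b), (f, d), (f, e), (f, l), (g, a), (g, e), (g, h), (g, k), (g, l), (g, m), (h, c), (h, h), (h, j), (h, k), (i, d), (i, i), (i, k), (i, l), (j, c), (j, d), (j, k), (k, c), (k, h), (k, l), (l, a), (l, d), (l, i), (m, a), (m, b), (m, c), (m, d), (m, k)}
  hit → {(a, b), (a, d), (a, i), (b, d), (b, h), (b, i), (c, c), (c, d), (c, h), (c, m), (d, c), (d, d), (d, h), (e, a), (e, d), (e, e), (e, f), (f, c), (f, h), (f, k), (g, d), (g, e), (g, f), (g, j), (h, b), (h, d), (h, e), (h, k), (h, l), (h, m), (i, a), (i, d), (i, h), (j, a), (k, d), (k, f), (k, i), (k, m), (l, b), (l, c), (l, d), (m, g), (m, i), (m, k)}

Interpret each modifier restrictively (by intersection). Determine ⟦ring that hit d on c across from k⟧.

{b, c, d, h}

⟦that hit d⟧ = {x : ⟨x, d⟩ ∈ ⟦hit⟧} = {a, b, c, d, e, g, h, i, k, l}
⟦on c⟧ = {x : ⟨x, c⟩ ∈ ⟦on⟧} = {a, b, c, d, e, f, h, l}
⟦across from k⟧ = {x : ⟨x, k⟩ ∈ ⟦across from⟧} = {b, c, d, g, h, i, j, m}
⟦ring⟧ = {b, c, d, e, g, h, i, j, m}
… ∩ ⟦that hit d⟧ = {b, c, d, e, g, h, i, j, m} ∩ {a, b, c, d, e, g, h, i, k, l} = {b, c, d, e, g, h, i}
… ∩ ⟦on c⟧ = {b, c, d, e, g, h, i} ∩ {a, b, c, d, e, f, h, l} = {b, c, d, e, h}
… ∩ ⟦across from k⟧ = {b, c, d, e, h} ∩ {b, c, d, g, h, i, j, m} = {b, c, d, h}
So ⟦ring that hit d on c across from k⟧ = {b, c, d, h}.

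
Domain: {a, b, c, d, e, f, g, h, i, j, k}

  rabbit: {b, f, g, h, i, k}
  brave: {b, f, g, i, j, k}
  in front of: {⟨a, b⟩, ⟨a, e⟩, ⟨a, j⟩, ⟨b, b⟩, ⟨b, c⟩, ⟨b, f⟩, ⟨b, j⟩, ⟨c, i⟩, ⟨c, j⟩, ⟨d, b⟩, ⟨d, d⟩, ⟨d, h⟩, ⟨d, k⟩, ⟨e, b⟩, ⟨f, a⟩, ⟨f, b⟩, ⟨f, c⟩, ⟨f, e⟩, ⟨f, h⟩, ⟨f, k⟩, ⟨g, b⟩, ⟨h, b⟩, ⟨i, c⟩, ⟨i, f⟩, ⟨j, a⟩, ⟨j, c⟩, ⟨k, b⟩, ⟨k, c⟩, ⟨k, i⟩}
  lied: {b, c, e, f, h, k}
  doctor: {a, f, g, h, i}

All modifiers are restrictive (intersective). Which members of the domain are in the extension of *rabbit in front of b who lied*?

⟦in front of b⟧ = {x : ⟨x, b⟩ ∈ ⟦in front of⟧} = {a, b, d, e, f, g, h, k}
⟦who lied⟧ = ⟦lied⟧ = {b, c, e, f, h, k}
⟦rabbit⟧ = {b, f, g, h, i, k}
… ∩ ⟦in front of b⟧ = {b, f, g, h, i, k} ∩ {a, b, d, e, f, g, h, k} = {b, f, g, h, k}
… ∩ ⟦who lied⟧ = {b, f, g, h, k} ∩ {b, c, e, f, h, k} = {b, f, h, k}
So ⟦rabbit in front of b who lied⟧ = {b, f, h, k}.

{b, f, h, k}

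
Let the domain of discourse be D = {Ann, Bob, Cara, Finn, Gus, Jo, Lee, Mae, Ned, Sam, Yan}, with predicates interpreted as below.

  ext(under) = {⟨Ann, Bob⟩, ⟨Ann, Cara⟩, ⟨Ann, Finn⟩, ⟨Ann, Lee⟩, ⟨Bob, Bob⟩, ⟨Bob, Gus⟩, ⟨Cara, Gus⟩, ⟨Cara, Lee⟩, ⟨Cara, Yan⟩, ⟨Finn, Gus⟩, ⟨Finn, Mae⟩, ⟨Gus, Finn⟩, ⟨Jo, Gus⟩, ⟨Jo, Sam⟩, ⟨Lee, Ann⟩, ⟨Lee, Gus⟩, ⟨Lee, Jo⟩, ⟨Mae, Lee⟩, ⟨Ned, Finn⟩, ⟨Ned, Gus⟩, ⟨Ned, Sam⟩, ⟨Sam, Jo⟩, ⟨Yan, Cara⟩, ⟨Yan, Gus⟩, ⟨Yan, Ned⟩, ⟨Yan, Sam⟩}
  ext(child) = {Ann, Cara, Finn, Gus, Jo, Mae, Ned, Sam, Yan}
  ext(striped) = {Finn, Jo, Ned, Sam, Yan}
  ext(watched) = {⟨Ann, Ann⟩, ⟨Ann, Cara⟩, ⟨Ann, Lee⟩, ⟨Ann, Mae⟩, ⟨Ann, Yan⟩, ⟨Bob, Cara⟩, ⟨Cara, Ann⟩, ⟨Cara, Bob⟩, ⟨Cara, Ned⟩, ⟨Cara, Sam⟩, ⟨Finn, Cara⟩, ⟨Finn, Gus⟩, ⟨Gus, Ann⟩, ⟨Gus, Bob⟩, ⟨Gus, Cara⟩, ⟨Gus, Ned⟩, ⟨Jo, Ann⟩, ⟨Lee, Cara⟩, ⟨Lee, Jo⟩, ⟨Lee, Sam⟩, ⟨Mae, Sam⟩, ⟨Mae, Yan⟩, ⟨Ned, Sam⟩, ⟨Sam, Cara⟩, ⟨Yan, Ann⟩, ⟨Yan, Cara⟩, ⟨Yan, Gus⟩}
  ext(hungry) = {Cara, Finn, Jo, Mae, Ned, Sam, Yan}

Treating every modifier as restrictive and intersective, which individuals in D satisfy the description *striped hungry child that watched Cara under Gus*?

{Finn, Yan}

⟦that watched Cara⟧ = {x : ⟨x, Cara⟩ ∈ ⟦watched⟧} = {Ann, Bob, Finn, Gus, Lee, Sam, Yan}
⟦under Gus⟧ = {x : ⟨x, Gus⟩ ∈ ⟦under⟧} = {Bob, Cara, Finn, Jo, Lee, Ned, Yan}
⟦child⟧ = {Ann, Cara, Finn, Gus, Jo, Mae, Ned, Sam, Yan}
… ∩ ⟦that watched Cara⟧ = {Ann, Cara, Finn, Gus, Jo, Mae, Ned, Sam, Yan} ∩ {Ann, Bob, Finn, Gus, Lee, Sam, Yan} = {Ann, Finn, Gus, Sam, Yan}
… ∩ ⟦under Gus⟧ = {Ann, Finn, Gus, Sam, Yan} ∩ {Bob, Cara, Finn, Jo, Lee, Ned, Yan} = {Finn, Yan}
… ∩ ⟦striped⟧ = {Finn, Yan} ∩ {Finn, Jo, Ned, Sam, Yan} = {Finn, Yan}
… ∩ ⟦hungry⟧ = {Finn, Yan} ∩ {Cara, Finn, Jo, Mae, Ned, Sam, Yan} = {Finn, Yan}
So ⟦striped hungry child that watched Cara under Gus⟧ = {Finn, Yan}.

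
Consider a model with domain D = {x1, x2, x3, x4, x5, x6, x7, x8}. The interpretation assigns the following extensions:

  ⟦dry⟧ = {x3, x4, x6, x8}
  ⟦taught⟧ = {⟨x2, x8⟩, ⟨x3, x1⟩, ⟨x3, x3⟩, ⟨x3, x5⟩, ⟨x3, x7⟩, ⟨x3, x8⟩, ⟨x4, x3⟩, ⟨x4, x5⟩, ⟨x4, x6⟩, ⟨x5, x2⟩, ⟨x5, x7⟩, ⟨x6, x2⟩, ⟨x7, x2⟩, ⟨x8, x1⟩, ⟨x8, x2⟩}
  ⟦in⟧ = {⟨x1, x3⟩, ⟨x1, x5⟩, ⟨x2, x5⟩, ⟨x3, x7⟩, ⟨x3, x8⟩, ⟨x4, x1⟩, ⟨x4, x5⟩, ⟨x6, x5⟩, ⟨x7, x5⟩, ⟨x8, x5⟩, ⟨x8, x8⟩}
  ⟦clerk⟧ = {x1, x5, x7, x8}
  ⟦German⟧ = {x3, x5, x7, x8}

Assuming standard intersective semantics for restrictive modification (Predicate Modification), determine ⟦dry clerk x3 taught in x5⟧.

⟦x3 taught⟧ = {x : ⟨x3, x⟩ ∈ ⟦taught⟧} = {x1, x3, x5, x7, x8}
⟦in x5⟧ = {x : ⟨x, x5⟩ ∈ ⟦in⟧} = {x1, x2, x4, x6, x7, x8}
⟦clerk⟧ = {x1, x5, x7, x8}
… ∩ ⟦x3 taught⟧ = {x1, x5, x7, x8} ∩ {x1, x3, x5, x7, x8} = {x1, x5, x7, x8}
… ∩ ⟦in x5⟧ = {x1, x5, x7, x8} ∩ {x1, x2, x4, x6, x7, x8} = {x1, x7, x8}
… ∩ ⟦dry⟧ = {x1, x7, x8} ∩ {x3, x4, x6, x8} = {x8}
So ⟦dry clerk x3 taught in x5⟧ = {x8}.

{x8}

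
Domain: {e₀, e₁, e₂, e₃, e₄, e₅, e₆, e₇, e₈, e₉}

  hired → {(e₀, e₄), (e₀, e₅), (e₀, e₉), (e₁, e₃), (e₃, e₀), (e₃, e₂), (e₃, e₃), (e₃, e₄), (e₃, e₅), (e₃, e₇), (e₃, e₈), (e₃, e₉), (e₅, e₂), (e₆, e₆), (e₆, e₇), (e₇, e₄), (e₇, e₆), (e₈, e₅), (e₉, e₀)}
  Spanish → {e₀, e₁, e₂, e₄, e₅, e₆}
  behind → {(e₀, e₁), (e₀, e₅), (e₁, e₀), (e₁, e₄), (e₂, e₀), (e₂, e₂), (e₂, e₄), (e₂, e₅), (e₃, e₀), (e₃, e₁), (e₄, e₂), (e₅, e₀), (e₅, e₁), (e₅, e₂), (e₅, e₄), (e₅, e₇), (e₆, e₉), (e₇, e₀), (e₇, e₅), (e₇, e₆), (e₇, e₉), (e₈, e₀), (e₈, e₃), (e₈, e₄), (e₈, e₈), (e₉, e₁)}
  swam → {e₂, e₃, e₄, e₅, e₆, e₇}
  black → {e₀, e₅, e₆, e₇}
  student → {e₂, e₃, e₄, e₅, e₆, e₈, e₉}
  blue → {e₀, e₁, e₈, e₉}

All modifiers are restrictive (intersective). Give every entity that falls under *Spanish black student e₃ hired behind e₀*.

⟦e₃ hired⟧ = {x : ⟨e₃, x⟩ ∈ ⟦hired⟧} = {e₀, e₂, e₃, e₄, e₅, e₇, e₈, e₉}
⟦behind e₀⟧ = {x : ⟨x, e₀⟩ ∈ ⟦behind⟧} = {e₁, e₂, e₃, e₅, e₇, e₈}
⟦student⟧ = {e₂, e₃, e₄, e₅, e₆, e₈, e₉}
… ∩ ⟦e₃ hired⟧ = {e₂, e₃, e₄, e₅, e₆, e₈, e₉} ∩ {e₀, e₂, e₃, e₄, e₅, e₇, e₈, e₉} = {e₂, e₃, e₄, e₅, e₈, e₉}
… ∩ ⟦behind e₀⟧ = {e₂, e₃, e₄, e₅, e₈, e₉} ∩ {e₁, e₂, e₃, e₅, e₇, e₈} = {e₂, e₃, e₅, e₈}
… ∩ ⟦Spanish⟧ = {e₂, e₃, e₅, e₈} ∩ {e₀, e₁, e₂, e₄, e₅, e₆} = {e₂, e₅}
… ∩ ⟦black⟧ = {e₂, e₅} ∩ {e₀, e₅, e₆, e₇} = {e₅}
So ⟦Spanish black student e₃ hired behind e₀⟧ = {e₅}.

{e₅}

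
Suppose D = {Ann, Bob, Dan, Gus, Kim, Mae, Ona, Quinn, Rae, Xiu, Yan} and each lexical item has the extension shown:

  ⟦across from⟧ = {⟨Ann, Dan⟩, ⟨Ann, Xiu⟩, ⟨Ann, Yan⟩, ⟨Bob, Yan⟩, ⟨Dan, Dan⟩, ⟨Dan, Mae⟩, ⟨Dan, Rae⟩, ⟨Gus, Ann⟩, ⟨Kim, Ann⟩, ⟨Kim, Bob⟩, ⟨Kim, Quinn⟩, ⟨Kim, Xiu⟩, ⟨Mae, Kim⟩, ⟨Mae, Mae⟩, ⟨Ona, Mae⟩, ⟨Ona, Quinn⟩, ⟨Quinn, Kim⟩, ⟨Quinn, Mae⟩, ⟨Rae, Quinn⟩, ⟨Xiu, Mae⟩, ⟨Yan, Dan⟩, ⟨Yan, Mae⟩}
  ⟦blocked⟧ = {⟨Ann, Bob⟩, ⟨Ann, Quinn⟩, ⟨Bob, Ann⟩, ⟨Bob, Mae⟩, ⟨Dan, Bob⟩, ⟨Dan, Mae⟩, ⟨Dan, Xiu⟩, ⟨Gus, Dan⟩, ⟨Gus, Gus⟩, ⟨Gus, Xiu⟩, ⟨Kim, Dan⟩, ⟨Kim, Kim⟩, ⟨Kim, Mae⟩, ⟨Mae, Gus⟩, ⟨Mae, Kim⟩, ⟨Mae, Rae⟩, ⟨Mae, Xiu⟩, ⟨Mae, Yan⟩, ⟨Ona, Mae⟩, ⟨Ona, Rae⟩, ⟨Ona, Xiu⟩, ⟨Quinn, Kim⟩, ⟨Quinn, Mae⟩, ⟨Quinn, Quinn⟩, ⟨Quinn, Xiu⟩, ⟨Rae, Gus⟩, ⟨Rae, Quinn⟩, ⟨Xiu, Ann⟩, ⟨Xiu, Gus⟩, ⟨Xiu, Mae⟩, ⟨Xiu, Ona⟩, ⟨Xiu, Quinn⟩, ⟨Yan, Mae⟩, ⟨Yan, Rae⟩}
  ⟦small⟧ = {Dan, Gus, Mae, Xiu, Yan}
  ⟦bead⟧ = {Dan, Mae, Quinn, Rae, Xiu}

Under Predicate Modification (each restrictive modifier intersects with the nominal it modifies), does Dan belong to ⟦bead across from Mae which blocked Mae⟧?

⟦across from Mae⟧ = {x : ⟨x, Mae⟩ ∈ ⟦across from⟧} = {Dan, Mae, Ona, Quinn, Xiu, Yan}
⟦which blocked Mae⟧ = {x : ⟨x, Mae⟩ ∈ ⟦blocked⟧} = {Bob, Dan, Kim, Ona, Quinn, Xiu, Yan}
⟦bead⟧ = {Dan, Mae, Quinn, Rae, Xiu}
… ∩ ⟦across from Mae⟧ = {Dan, Mae, Quinn, Rae, Xiu} ∩ {Dan, Mae, Ona, Quinn, Xiu, Yan} = {Dan, Mae, Quinn, Xiu}
… ∩ ⟦which blocked Mae⟧ = {Dan, Mae, Quinn, Xiu} ∩ {Bob, Dan, Kim, Ona, Quinn, Xiu, Yan} = {Dan, Quinn, Xiu}
⟦bead across from Mae which blocked Mae⟧ = {Dan, Quinn, Xiu}; Dan ∈ this set.

yes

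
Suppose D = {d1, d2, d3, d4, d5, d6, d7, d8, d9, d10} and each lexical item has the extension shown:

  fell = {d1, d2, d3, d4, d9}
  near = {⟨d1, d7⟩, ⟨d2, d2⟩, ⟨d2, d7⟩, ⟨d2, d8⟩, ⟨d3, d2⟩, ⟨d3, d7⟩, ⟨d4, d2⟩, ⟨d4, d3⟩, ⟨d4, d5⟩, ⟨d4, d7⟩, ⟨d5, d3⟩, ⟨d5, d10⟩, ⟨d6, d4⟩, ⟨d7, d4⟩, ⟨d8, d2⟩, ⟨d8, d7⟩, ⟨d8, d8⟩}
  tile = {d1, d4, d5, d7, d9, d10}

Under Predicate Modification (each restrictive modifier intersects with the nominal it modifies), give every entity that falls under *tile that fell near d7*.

{d1, d4}

⟦that fell⟧ = ⟦fell⟧ = {d1, d2, d3, d4, d9}
⟦near d7⟧ = {x : ⟨x, d7⟩ ∈ ⟦near⟧} = {d1, d2, d3, d4, d8}
⟦tile⟧ = {d1, d4, d5, d7, d9, d10}
… ∩ ⟦that fell⟧ = {d1, d4, d5, d7, d9, d10} ∩ {d1, d2, d3, d4, d9} = {d1, d4, d9}
… ∩ ⟦near d7⟧ = {d1, d4, d9} ∩ {d1, d2, d3, d4, d8} = {d1, d4}
So ⟦tile that fell near d7⟧ = {d1, d4}.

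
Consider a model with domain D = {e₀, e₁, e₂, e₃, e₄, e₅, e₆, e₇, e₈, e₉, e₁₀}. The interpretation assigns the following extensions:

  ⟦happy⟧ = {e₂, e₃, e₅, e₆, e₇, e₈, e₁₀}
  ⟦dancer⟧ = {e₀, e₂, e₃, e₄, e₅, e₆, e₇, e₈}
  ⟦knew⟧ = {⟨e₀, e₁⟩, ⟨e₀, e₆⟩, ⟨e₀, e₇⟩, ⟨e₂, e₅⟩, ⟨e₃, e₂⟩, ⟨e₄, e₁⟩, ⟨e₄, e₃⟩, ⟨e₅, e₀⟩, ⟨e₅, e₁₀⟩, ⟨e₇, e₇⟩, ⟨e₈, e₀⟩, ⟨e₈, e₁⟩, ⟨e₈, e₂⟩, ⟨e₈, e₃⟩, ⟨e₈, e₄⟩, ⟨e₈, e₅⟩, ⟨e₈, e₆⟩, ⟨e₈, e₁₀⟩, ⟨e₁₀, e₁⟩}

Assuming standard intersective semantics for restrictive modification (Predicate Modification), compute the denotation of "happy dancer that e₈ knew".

{e₂, e₃, e₅, e₆}

⟦that e₈ knew⟧ = {x : ⟨e₈, x⟩ ∈ ⟦knew⟧} = {e₀, e₁, e₂, e₃, e₄, e₅, e₆, e₁₀}
⟦dancer⟧ = {e₀, e₂, e₃, e₄, e₅, e₆, e₇, e₈}
… ∩ ⟦that e₈ knew⟧ = {e₀, e₂, e₃, e₄, e₅, e₆, e₇, e₈} ∩ {e₀, e₁, e₂, e₃, e₄, e₅, e₆, e₁₀} = {e₀, e₂, e₃, e₄, e₅, e₆}
… ∩ ⟦happy⟧ = {e₀, e₂, e₃, e₄, e₅, e₆} ∩ {e₂, e₃, e₅, e₆, e₇, e₈, e₁₀} = {e₂, e₃, e₅, e₆}
So ⟦happy dancer that e₈ knew⟧ = {e₂, e₃, e₅, e₆}.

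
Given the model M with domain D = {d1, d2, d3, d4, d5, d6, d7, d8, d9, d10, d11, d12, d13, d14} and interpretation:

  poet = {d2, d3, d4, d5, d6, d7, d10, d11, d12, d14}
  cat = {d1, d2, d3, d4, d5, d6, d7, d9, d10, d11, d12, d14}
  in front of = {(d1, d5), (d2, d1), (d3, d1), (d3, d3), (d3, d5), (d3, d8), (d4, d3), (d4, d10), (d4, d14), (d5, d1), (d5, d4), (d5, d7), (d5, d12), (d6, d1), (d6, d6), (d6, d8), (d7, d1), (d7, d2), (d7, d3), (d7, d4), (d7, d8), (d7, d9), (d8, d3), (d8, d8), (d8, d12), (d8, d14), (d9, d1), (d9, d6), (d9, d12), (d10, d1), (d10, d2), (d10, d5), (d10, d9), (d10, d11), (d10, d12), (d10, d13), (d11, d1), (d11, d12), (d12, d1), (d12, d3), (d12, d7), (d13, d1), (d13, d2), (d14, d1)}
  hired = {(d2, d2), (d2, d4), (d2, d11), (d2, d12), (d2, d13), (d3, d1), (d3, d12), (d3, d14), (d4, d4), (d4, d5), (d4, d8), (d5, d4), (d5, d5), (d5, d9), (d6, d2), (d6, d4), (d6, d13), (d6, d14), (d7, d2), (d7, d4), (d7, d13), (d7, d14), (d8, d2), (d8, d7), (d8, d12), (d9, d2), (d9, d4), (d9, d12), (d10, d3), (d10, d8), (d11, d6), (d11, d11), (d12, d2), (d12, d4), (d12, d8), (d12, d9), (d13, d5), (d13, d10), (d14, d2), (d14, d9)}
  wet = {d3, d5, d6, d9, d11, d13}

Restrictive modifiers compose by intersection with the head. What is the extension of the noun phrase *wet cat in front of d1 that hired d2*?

⟦in front of d1⟧ = {x : ⟨x, d1⟩ ∈ ⟦in front of⟧} = {d2, d3, d5, d6, d7, d9, d10, d11, d12, d13, d14}
⟦that hired d2⟧ = {x : ⟨x, d2⟩ ∈ ⟦hired⟧} = {d2, d6, d7, d8, d9, d12, d14}
⟦cat⟧ = {d1, d2, d3, d4, d5, d6, d7, d9, d10, d11, d12, d14}
… ∩ ⟦in front of d1⟧ = {d1, d2, d3, d4, d5, d6, d7, d9, d10, d11, d12, d14} ∩ {d2, d3, d5, d6, d7, d9, d10, d11, d12, d13, d14} = {d2, d3, d5, d6, d7, d9, d10, d11, d12, d14}
… ∩ ⟦that hired d2⟧ = {d2, d3, d5, d6, d7, d9, d10, d11, d12, d14} ∩ {d2, d6, d7, d8, d9, d12, d14} = {d2, d6, d7, d9, d12, d14}
… ∩ ⟦wet⟧ = {d2, d6, d7, d9, d12, d14} ∩ {d3, d5, d6, d9, d11, d13} = {d6, d9}
So ⟦wet cat in front of d1 that hired d2⟧ = {d6, d9}.

{d6, d9}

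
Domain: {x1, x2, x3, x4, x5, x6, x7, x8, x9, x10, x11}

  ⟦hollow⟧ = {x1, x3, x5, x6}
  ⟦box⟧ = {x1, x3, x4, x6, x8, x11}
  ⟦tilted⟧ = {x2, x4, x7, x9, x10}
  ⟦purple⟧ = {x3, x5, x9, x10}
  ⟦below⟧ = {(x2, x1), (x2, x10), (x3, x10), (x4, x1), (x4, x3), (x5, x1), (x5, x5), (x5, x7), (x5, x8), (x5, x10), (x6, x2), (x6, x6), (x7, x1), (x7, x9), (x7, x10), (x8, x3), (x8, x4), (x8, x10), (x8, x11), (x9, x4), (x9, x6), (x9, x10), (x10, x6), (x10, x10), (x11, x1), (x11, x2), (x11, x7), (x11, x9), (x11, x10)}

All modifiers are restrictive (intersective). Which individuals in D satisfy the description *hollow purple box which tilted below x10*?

⟦which tilted⟧ = ⟦tilted⟧ = {x2, x4, x7, x9, x10}
⟦below x10⟧ = {x : ⟨x, x10⟩ ∈ ⟦below⟧} = {x2, x3, x5, x7, x8, x9, x10, x11}
⟦box⟧ = {x1, x3, x4, x6, x8, x11}
… ∩ ⟦which tilted⟧ = {x1, x3, x4, x6, x8, x11} ∩ {x2, x4, x7, x9, x10} = {x4}
… ∩ ⟦below x10⟧ = {x4} ∩ {x2, x3, x5, x7, x8, x9, x10, x11} = ∅
… ∩ ⟦hollow⟧ = ∅ ∩ {x1, x3, x5, x6} = ∅
… ∩ ⟦purple⟧ = ∅ ∩ {x3, x5, x9, x10} = ∅
So ⟦hollow purple box which tilted below x10⟧ = { }.

{ }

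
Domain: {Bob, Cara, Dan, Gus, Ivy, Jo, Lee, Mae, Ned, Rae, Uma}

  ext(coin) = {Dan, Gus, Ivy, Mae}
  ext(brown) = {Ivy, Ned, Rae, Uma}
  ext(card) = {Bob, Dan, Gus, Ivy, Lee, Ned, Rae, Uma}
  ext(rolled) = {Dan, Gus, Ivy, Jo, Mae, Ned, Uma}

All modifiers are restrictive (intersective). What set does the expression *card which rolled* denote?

⟦which rolled⟧ = ⟦rolled⟧ = {Dan, Gus, Ivy, Jo, Mae, Ned, Uma}
⟦card⟧ = {Bob, Dan, Gus, Ivy, Lee, Ned, Rae, Uma}
… ∩ ⟦which rolled⟧ = {Bob, Dan, Gus, Ivy, Lee, Ned, Rae, Uma} ∩ {Dan, Gus, Ivy, Jo, Mae, Ned, Uma} = {Dan, Gus, Ivy, Ned, Uma}
So ⟦card which rolled⟧ = {Dan, Gus, Ivy, Ned, Uma}.

{Dan, Gus, Ivy, Ned, Uma}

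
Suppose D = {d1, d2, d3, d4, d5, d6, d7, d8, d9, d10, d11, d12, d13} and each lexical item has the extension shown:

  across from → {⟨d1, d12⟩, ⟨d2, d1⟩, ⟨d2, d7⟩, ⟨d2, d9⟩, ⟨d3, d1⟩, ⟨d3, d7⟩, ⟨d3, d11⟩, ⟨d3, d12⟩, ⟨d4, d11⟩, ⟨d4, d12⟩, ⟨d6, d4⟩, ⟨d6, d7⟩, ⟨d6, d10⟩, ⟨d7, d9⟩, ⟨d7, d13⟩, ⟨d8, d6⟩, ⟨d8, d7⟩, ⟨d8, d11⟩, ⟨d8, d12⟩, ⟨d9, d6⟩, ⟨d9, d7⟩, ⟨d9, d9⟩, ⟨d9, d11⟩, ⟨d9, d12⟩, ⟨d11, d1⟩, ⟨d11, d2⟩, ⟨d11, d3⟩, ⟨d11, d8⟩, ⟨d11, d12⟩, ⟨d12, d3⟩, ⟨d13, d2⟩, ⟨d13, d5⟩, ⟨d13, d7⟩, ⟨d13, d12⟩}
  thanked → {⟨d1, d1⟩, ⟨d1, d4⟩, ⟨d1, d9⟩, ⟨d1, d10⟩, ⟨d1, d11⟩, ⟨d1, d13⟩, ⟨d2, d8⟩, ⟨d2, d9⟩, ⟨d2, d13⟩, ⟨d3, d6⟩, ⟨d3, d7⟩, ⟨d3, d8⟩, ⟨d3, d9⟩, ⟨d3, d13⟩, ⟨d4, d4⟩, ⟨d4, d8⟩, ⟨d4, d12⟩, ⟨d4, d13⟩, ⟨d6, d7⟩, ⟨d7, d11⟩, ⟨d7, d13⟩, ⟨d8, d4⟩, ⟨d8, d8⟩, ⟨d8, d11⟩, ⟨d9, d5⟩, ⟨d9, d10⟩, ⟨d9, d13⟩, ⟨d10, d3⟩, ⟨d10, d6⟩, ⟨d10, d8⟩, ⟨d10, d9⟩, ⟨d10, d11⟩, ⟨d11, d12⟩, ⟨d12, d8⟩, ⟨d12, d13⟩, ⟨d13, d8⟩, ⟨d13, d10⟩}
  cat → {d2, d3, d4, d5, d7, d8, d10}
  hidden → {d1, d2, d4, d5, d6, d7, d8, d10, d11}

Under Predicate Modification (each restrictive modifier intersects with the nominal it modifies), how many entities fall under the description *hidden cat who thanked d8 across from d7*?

⟦who thanked d8⟧ = {x : ⟨x, d8⟩ ∈ ⟦thanked⟧} = {d2, d3, d4, d8, d10, d12, d13}
⟦across from d7⟧ = {x : ⟨x, d7⟩ ∈ ⟦across from⟧} = {d2, d3, d6, d8, d9, d13}
⟦cat⟧ = {d2, d3, d4, d5, d7, d8, d10}
… ∩ ⟦who thanked d8⟧ = {d2, d3, d4, d5, d7, d8, d10} ∩ {d2, d3, d4, d8, d10, d12, d13} = {d2, d3, d4, d8, d10}
… ∩ ⟦across from d7⟧ = {d2, d3, d4, d8, d10} ∩ {d2, d3, d6, d8, d9, d13} = {d2, d3, d8}
… ∩ ⟦hidden⟧ = {d2, d3, d8} ∩ {d1, d2, d4, d5, d6, d7, d8, d10, d11} = {d2, d8}
⟦hidden cat who thanked d8 across from d7⟧ = {d2, d8}, so the cardinality is 2.

2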